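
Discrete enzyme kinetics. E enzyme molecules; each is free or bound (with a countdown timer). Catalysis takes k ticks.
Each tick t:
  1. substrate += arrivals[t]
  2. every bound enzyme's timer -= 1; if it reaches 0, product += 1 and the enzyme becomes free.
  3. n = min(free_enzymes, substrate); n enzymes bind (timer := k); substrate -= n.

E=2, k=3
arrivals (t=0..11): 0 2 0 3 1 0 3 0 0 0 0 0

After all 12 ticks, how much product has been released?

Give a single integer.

t=0: arr=0 -> substrate=0 bound=0 product=0
t=1: arr=2 -> substrate=0 bound=2 product=0
t=2: arr=0 -> substrate=0 bound=2 product=0
t=3: arr=3 -> substrate=3 bound=2 product=0
t=4: arr=1 -> substrate=2 bound=2 product=2
t=5: arr=0 -> substrate=2 bound=2 product=2
t=6: arr=3 -> substrate=5 bound=2 product=2
t=7: arr=0 -> substrate=3 bound=2 product=4
t=8: arr=0 -> substrate=3 bound=2 product=4
t=9: arr=0 -> substrate=3 bound=2 product=4
t=10: arr=0 -> substrate=1 bound=2 product=6
t=11: arr=0 -> substrate=1 bound=2 product=6

Answer: 6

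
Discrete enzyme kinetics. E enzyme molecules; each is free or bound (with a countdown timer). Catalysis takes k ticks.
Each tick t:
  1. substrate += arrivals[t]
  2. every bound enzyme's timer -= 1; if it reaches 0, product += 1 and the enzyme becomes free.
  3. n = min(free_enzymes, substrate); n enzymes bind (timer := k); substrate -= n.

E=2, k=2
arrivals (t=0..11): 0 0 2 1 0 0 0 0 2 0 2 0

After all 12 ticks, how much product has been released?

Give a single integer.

Answer: 5

Derivation:
t=0: arr=0 -> substrate=0 bound=0 product=0
t=1: arr=0 -> substrate=0 bound=0 product=0
t=2: arr=2 -> substrate=0 bound=2 product=0
t=3: arr=1 -> substrate=1 bound=2 product=0
t=4: arr=0 -> substrate=0 bound=1 product=2
t=5: arr=0 -> substrate=0 bound=1 product=2
t=6: arr=0 -> substrate=0 bound=0 product=3
t=7: arr=0 -> substrate=0 bound=0 product=3
t=8: arr=2 -> substrate=0 bound=2 product=3
t=9: arr=0 -> substrate=0 bound=2 product=3
t=10: arr=2 -> substrate=0 bound=2 product=5
t=11: arr=0 -> substrate=0 bound=2 product=5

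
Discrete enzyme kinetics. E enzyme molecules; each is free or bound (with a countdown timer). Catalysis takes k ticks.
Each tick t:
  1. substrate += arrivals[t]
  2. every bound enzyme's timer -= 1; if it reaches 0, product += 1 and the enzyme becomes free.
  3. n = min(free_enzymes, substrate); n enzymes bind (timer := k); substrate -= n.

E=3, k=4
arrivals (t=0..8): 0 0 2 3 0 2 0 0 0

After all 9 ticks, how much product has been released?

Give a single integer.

t=0: arr=0 -> substrate=0 bound=0 product=0
t=1: arr=0 -> substrate=0 bound=0 product=0
t=2: arr=2 -> substrate=0 bound=2 product=0
t=3: arr=3 -> substrate=2 bound=3 product=0
t=4: arr=0 -> substrate=2 bound=3 product=0
t=5: arr=2 -> substrate=4 bound=3 product=0
t=6: arr=0 -> substrate=2 bound=3 product=2
t=7: arr=0 -> substrate=1 bound=3 product=3
t=8: arr=0 -> substrate=1 bound=3 product=3

Answer: 3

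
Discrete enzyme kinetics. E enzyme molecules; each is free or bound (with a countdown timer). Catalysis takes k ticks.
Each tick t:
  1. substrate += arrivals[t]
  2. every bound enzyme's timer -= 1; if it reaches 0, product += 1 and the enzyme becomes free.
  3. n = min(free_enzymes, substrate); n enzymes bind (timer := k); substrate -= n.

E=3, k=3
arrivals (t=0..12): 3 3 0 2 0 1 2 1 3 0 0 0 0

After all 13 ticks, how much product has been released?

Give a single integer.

Answer: 12

Derivation:
t=0: arr=3 -> substrate=0 bound=3 product=0
t=1: arr=3 -> substrate=3 bound=3 product=0
t=2: arr=0 -> substrate=3 bound=3 product=0
t=3: arr=2 -> substrate=2 bound=3 product=3
t=4: arr=0 -> substrate=2 bound=3 product=3
t=5: arr=1 -> substrate=3 bound=3 product=3
t=6: arr=2 -> substrate=2 bound=3 product=6
t=7: arr=1 -> substrate=3 bound=3 product=6
t=8: arr=3 -> substrate=6 bound=3 product=6
t=9: arr=0 -> substrate=3 bound=3 product=9
t=10: arr=0 -> substrate=3 bound=3 product=9
t=11: arr=0 -> substrate=3 bound=3 product=9
t=12: arr=0 -> substrate=0 bound=3 product=12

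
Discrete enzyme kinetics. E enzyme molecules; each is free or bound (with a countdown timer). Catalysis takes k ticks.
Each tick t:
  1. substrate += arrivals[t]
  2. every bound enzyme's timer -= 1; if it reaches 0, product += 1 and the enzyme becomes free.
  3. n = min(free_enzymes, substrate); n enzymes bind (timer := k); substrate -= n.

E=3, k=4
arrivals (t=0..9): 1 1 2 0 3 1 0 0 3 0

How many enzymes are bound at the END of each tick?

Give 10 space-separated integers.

t=0: arr=1 -> substrate=0 bound=1 product=0
t=1: arr=1 -> substrate=0 bound=2 product=0
t=2: arr=2 -> substrate=1 bound=3 product=0
t=3: arr=0 -> substrate=1 bound=3 product=0
t=4: arr=3 -> substrate=3 bound=3 product=1
t=5: arr=1 -> substrate=3 bound=3 product=2
t=6: arr=0 -> substrate=2 bound=3 product=3
t=7: arr=0 -> substrate=2 bound=3 product=3
t=8: arr=3 -> substrate=4 bound=3 product=4
t=9: arr=0 -> substrate=3 bound=3 product=5

Answer: 1 2 3 3 3 3 3 3 3 3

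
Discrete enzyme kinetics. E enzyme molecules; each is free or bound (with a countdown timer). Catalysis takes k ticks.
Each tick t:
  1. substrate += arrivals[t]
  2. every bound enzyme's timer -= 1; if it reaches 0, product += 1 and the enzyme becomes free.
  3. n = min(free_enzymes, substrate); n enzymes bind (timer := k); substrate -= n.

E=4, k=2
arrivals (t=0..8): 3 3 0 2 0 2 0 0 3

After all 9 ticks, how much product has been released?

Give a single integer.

t=0: arr=3 -> substrate=0 bound=3 product=0
t=1: arr=3 -> substrate=2 bound=4 product=0
t=2: arr=0 -> substrate=0 bound=3 product=3
t=3: arr=2 -> substrate=0 bound=4 product=4
t=4: arr=0 -> substrate=0 bound=2 product=6
t=5: arr=2 -> substrate=0 bound=2 product=8
t=6: arr=0 -> substrate=0 bound=2 product=8
t=7: arr=0 -> substrate=0 bound=0 product=10
t=8: arr=3 -> substrate=0 bound=3 product=10

Answer: 10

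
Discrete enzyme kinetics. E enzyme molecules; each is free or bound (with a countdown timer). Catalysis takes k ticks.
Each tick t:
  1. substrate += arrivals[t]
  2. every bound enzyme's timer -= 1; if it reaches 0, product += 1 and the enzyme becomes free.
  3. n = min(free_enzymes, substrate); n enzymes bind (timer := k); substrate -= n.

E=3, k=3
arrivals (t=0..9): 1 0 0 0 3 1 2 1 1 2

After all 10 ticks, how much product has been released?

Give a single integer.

Answer: 4

Derivation:
t=0: arr=1 -> substrate=0 bound=1 product=0
t=1: arr=0 -> substrate=0 bound=1 product=0
t=2: arr=0 -> substrate=0 bound=1 product=0
t=3: arr=0 -> substrate=0 bound=0 product=1
t=4: arr=3 -> substrate=0 bound=3 product=1
t=5: arr=1 -> substrate=1 bound=3 product=1
t=6: arr=2 -> substrate=3 bound=3 product=1
t=7: arr=1 -> substrate=1 bound=3 product=4
t=8: arr=1 -> substrate=2 bound=3 product=4
t=9: arr=2 -> substrate=4 bound=3 product=4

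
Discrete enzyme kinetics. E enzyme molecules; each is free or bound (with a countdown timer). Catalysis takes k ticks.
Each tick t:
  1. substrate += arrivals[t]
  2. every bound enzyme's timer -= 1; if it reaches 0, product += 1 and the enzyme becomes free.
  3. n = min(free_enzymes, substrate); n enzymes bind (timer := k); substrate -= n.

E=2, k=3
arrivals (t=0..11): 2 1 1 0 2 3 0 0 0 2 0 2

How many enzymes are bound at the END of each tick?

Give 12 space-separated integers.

t=0: arr=2 -> substrate=0 bound=2 product=0
t=1: arr=1 -> substrate=1 bound=2 product=0
t=2: arr=1 -> substrate=2 bound=2 product=0
t=3: arr=0 -> substrate=0 bound=2 product=2
t=4: arr=2 -> substrate=2 bound=2 product=2
t=5: arr=3 -> substrate=5 bound=2 product=2
t=6: arr=0 -> substrate=3 bound=2 product=4
t=7: arr=0 -> substrate=3 bound=2 product=4
t=8: arr=0 -> substrate=3 bound=2 product=4
t=9: arr=2 -> substrate=3 bound=2 product=6
t=10: arr=0 -> substrate=3 bound=2 product=6
t=11: arr=2 -> substrate=5 bound=2 product=6

Answer: 2 2 2 2 2 2 2 2 2 2 2 2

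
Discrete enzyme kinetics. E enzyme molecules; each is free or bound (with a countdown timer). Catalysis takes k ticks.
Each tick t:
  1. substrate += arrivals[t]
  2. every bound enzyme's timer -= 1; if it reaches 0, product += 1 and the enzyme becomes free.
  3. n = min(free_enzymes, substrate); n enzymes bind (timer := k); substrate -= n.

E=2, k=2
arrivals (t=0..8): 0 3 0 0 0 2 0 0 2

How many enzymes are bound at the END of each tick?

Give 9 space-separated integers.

Answer: 0 2 2 1 1 2 2 0 2

Derivation:
t=0: arr=0 -> substrate=0 bound=0 product=0
t=1: arr=3 -> substrate=1 bound=2 product=0
t=2: arr=0 -> substrate=1 bound=2 product=0
t=3: arr=0 -> substrate=0 bound=1 product=2
t=4: arr=0 -> substrate=0 bound=1 product=2
t=5: arr=2 -> substrate=0 bound=2 product=3
t=6: arr=0 -> substrate=0 bound=2 product=3
t=7: arr=0 -> substrate=0 bound=0 product=5
t=8: arr=2 -> substrate=0 bound=2 product=5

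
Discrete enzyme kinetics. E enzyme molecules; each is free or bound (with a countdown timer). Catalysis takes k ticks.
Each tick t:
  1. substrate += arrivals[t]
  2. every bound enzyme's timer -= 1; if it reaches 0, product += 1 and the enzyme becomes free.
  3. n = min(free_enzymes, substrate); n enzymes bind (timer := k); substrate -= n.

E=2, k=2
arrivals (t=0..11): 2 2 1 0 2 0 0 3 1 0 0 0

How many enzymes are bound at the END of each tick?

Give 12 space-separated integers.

Answer: 2 2 2 2 2 2 1 2 2 2 2 1

Derivation:
t=0: arr=2 -> substrate=0 bound=2 product=0
t=1: arr=2 -> substrate=2 bound=2 product=0
t=2: arr=1 -> substrate=1 bound=2 product=2
t=3: arr=0 -> substrate=1 bound=2 product=2
t=4: arr=2 -> substrate=1 bound=2 product=4
t=5: arr=0 -> substrate=1 bound=2 product=4
t=6: arr=0 -> substrate=0 bound=1 product=6
t=7: arr=3 -> substrate=2 bound=2 product=6
t=8: arr=1 -> substrate=2 bound=2 product=7
t=9: arr=0 -> substrate=1 bound=2 product=8
t=10: arr=0 -> substrate=0 bound=2 product=9
t=11: arr=0 -> substrate=0 bound=1 product=10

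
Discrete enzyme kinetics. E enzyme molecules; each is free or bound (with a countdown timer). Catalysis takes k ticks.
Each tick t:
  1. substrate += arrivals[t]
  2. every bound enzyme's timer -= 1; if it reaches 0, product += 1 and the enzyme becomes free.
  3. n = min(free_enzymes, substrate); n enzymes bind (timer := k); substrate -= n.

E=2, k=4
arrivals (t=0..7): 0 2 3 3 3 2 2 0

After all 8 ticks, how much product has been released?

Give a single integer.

Answer: 2

Derivation:
t=0: arr=0 -> substrate=0 bound=0 product=0
t=1: arr=2 -> substrate=0 bound=2 product=0
t=2: arr=3 -> substrate=3 bound=2 product=0
t=3: arr=3 -> substrate=6 bound=2 product=0
t=4: arr=3 -> substrate=9 bound=2 product=0
t=5: arr=2 -> substrate=9 bound=2 product=2
t=6: arr=2 -> substrate=11 bound=2 product=2
t=7: arr=0 -> substrate=11 bound=2 product=2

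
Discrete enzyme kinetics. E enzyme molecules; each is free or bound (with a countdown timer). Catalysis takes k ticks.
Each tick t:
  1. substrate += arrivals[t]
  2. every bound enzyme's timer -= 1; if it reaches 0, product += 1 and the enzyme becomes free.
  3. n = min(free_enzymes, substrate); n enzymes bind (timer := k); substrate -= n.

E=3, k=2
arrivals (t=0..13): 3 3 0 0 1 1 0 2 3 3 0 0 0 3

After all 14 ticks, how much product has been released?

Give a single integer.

t=0: arr=3 -> substrate=0 bound=3 product=0
t=1: arr=3 -> substrate=3 bound=3 product=0
t=2: arr=0 -> substrate=0 bound=3 product=3
t=3: arr=0 -> substrate=0 bound=3 product=3
t=4: arr=1 -> substrate=0 bound=1 product=6
t=5: arr=1 -> substrate=0 bound=2 product=6
t=6: arr=0 -> substrate=0 bound=1 product=7
t=7: arr=2 -> substrate=0 bound=2 product=8
t=8: arr=3 -> substrate=2 bound=3 product=8
t=9: arr=3 -> substrate=3 bound=3 product=10
t=10: arr=0 -> substrate=2 bound=3 product=11
t=11: arr=0 -> substrate=0 bound=3 product=13
t=12: arr=0 -> substrate=0 bound=2 product=14
t=13: arr=3 -> substrate=0 bound=3 product=16

Answer: 16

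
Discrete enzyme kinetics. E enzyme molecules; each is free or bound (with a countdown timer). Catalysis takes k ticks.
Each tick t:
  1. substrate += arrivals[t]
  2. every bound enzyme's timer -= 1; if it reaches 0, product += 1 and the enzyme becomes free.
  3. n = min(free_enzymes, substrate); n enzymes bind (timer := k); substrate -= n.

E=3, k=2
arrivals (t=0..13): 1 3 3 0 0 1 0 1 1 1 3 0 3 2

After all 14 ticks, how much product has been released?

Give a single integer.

t=0: arr=1 -> substrate=0 bound=1 product=0
t=1: arr=3 -> substrate=1 bound=3 product=0
t=2: arr=3 -> substrate=3 bound=3 product=1
t=3: arr=0 -> substrate=1 bound=3 product=3
t=4: arr=0 -> substrate=0 bound=3 product=4
t=5: arr=1 -> substrate=0 bound=2 product=6
t=6: arr=0 -> substrate=0 bound=1 product=7
t=7: arr=1 -> substrate=0 bound=1 product=8
t=8: arr=1 -> substrate=0 bound=2 product=8
t=9: arr=1 -> substrate=0 bound=2 product=9
t=10: arr=3 -> substrate=1 bound=3 product=10
t=11: arr=0 -> substrate=0 bound=3 product=11
t=12: arr=3 -> substrate=1 bound=3 product=13
t=13: arr=2 -> substrate=2 bound=3 product=14

Answer: 14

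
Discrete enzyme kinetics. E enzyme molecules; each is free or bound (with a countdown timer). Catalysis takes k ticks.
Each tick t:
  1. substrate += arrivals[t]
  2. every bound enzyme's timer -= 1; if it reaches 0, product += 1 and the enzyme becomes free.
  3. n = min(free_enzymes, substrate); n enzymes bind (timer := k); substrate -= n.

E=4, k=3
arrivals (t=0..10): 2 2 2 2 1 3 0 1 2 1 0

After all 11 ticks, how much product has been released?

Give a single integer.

t=0: arr=2 -> substrate=0 bound=2 product=0
t=1: arr=2 -> substrate=0 bound=4 product=0
t=2: arr=2 -> substrate=2 bound=4 product=0
t=3: arr=2 -> substrate=2 bound=4 product=2
t=4: arr=1 -> substrate=1 bound=4 product=4
t=5: arr=3 -> substrate=4 bound=4 product=4
t=6: arr=0 -> substrate=2 bound=4 product=6
t=7: arr=1 -> substrate=1 bound=4 product=8
t=8: arr=2 -> substrate=3 bound=4 product=8
t=9: arr=1 -> substrate=2 bound=4 product=10
t=10: arr=0 -> substrate=0 bound=4 product=12

Answer: 12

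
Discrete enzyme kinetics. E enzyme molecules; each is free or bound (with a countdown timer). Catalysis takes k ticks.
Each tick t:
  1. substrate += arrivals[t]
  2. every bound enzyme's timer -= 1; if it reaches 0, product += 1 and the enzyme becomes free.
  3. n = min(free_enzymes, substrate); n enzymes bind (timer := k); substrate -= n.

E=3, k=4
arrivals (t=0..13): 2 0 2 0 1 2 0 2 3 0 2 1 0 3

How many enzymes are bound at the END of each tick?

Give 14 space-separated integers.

Answer: 2 2 3 3 3 3 3 3 3 3 3 3 3 3

Derivation:
t=0: arr=2 -> substrate=0 bound=2 product=0
t=1: arr=0 -> substrate=0 bound=2 product=0
t=2: arr=2 -> substrate=1 bound=3 product=0
t=3: arr=0 -> substrate=1 bound=3 product=0
t=4: arr=1 -> substrate=0 bound=3 product=2
t=5: arr=2 -> substrate=2 bound=3 product=2
t=6: arr=0 -> substrate=1 bound=3 product=3
t=7: arr=2 -> substrate=3 bound=3 product=3
t=8: arr=3 -> substrate=4 bound=3 product=5
t=9: arr=0 -> substrate=4 bound=3 product=5
t=10: arr=2 -> substrate=5 bound=3 product=6
t=11: arr=1 -> substrate=6 bound=3 product=6
t=12: arr=0 -> substrate=4 bound=3 product=8
t=13: arr=3 -> substrate=7 bound=3 product=8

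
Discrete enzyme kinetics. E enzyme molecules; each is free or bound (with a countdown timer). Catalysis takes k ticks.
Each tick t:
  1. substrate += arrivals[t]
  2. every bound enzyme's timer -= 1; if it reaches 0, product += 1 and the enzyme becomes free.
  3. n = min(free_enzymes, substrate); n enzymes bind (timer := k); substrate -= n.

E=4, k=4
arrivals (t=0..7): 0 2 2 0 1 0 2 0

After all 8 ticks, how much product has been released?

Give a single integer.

t=0: arr=0 -> substrate=0 bound=0 product=0
t=1: arr=2 -> substrate=0 bound=2 product=0
t=2: arr=2 -> substrate=0 bound=4 product=0
t=3: arr=0 -> substrate=0 bound=4 product=0
t=4: arr=1 -> substrate=1 bound=4 product=0
t=5: arr=0 -> substrate=0 bound=3 product=2
t=6: arr=2 -> substrate=0 bound=3 product=4
t=7: arr=0 -> substrate=0 bound=3 product=4

Answer: 4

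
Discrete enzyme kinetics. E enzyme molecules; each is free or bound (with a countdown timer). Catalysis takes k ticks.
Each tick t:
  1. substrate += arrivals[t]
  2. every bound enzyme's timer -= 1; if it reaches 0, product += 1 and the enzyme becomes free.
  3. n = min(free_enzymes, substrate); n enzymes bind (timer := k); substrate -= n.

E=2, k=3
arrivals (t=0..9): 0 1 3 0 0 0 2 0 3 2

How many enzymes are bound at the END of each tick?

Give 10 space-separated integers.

Answer: 0 1 2 2 2 2 2 2 2 2

Derivation:
t=0: arr=0 -> substrate=0 bound=0 product=0
t=1: arr=1 -> substrate=0 bound=1 product=0
t=2: arr=3 -> substrate=2 bound=2 product=0
t=3: arr=0 -> substrate=2 bound=2 product=0
t=4: arr=0 -> substrate=1 bound=2 product=1
t=5: arr=0 -> substrate=0 bound=2 product=2
t=6: arr=2 -> substrate=2 bound=2 product=2
t=7: arr=0 -> substrate=1 bound=2 product=3
t=8: arr=3 -> substrate=3 bound=2 product=4
t=9: arr=2 -> substrate=5 bound=2 product=4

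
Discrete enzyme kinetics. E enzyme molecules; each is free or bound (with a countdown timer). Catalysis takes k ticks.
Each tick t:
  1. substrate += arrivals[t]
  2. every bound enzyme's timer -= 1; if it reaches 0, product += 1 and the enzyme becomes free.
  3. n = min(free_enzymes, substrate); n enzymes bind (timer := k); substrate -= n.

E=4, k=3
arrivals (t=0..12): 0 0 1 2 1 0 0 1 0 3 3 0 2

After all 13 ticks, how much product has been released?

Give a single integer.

t=0: arr=0 -> substrate=0 bound=0 product=0
t=1: arr=0 -> substrate=0 bound=0 product=0
t=2: arr=1 -> substrate=0 bound=1 product=0
t=3: arr=2 -> substrate=0 bound=3 product=0
t=4: arr=1 -> substrate=0 bound=4 product=0
t=5: arr=0 -> substrate=0 bound=3 product=1
t=6: arr=0 -> substrate=0 bound=1 product=3
t=7: arr=1 -> substrate=0 bound=1 product=4
t=8: arr=0 -> substrate=0 bound=1 product=4
t=9: arr=3 -> substrate=0 bound=4 product=4
t=10: arr=3 -> substrate=2 bound=4 product=5
t=11: arr=0 -> substrate=2 bound=4 product=5
t=12: arr=2 -> substrate=1 bound=4 product=8

Answer: 8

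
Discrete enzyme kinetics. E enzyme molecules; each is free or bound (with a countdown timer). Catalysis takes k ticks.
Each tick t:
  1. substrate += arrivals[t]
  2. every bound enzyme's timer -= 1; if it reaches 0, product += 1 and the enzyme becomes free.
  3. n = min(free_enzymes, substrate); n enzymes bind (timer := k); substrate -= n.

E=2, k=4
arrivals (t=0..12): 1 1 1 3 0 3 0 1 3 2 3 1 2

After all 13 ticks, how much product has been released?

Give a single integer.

Answer: 5

Derivation:
t=0: arr=1 -> substrate=0 bound=1 product=0
t=1: arr=1 -> substrate=0 bound=2 product=0
t=2: arr=1 -> substrate=1 bound=2 product=0
t=3: arr=3 -> substrate=4 bound=2 product=0
t=4: arr=0 -> substrate=3 bound=2 product=1
t=5: arr=3 -> substrate=5 bound=2 product=2
t=6: arr=0 -> substrate=5 bound=2 product=2
t=7: arr=1 -> substrate=6 bound=2 product=2
t=8: arr=3 -> substrate=8 bound=2 product=3
t=9: arr=2 -> substrate=9 bound=2 product=4
t=10: arr=3 -> substrate=12 bound=2 product=4
t=11: arr=1 -> substrate=13 bound=2 product=4
t=12: arr=2 -> substrate=14 bound=2 product=5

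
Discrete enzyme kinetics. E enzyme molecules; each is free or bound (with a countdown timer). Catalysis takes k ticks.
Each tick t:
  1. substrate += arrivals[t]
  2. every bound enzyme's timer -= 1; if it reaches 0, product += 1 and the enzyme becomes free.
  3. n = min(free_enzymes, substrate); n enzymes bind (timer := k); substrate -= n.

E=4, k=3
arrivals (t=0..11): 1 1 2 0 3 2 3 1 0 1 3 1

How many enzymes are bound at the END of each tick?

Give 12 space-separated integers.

Answer: 1 2 4 3 4 4 4 4 4 4 4 4

Derivation:
t=0: arr=1 -> substrate=0 bound=1 product=0
t=1: arr=1 -> substrate=0 bound=2 product=0
t=2: arr=2 -> substrate=0 bound=4 product=0
t=3: arr=0 -> substrate=0 bound=3 product=1
t=4: arr=3 -> substrate=1 bound=4 product=2
t=5: arr=2 -> substrate=1 bound=4 product=4
t=6: arr=3 -> substrate=4 bound=4 product=4
t=7: arr=1 -> substrate=3 bound=4 product=6
t=8: arr=0 -> substrate=1 bound=4 product=8
t=9: arr=1 -> substrate=2 bound=4 product=8
t=10: arr=3 -> substrate=3 bound=4 product=10
t=11: arr=1 -> substrate=2 bound=4 product=12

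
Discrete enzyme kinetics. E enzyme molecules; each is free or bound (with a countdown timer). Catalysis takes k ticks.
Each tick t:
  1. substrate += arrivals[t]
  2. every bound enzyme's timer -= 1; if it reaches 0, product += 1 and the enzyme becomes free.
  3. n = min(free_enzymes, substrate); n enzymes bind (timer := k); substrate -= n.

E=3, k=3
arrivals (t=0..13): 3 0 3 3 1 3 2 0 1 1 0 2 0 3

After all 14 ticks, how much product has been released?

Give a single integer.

t=0: arr=3 -> substrate=0 bound=3 product=0
t=1: arr=0 -> substrate=0 bound=3 product=0
t=2: arr=3 -> substrate=3 bound=3 product=0
t=3: arr=3 -> substrate=3 bound=3 product=3
t=4: arr=1 -> substrate=4 bound=3 product=3
t=5: arr=3 -> substrate=7 bound=3 product=3
t=6: arr=2 -> substrate=6 bound=3 product=6
t=7: arr=0 -> substrate=6 bound=3 product=6
t=8: arr=1 -> substrate=7 bound=3 product=6
t=9: arr=1 -> substrate=5 bound=3 product=9
t=10: arr=0 -> substrate=5 bound=3 product=9
t=11: arr=2 -> substrate=7 bound=3 product=9
t=12: arr=0 -> substrate=4 bound=3 product=12
t=13: arr=3 -> substrate=7 bound=3 product=12

Answer: 12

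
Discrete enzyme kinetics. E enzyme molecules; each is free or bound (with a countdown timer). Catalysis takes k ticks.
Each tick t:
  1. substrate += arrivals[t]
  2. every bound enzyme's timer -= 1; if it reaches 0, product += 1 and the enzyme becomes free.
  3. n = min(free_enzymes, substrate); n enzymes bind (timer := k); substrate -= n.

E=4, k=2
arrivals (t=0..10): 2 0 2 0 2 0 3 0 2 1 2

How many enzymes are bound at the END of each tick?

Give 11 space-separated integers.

t=0: arr=2 -> substrate=0 bound=2 product=0
t=1: arr=0 -> substrate=0 bound=2 product=0
t=2: arr=2 -> substrate=0 bound=2 product=2
t=3: arr=0 -> substrate=0 bound=2 product=2
t=4: arr=2 -> substrate=0 bound=2 product=4
t=5: arr=0 -> substrate=0 bound=2 product=4
t=6: arr=3 -> substrate=0 bound=3 product=6
t=7: arr=0 -> substrate=0 bound=3 product=6
t=8: arr=2 -> substrate=0 bound=2 product=9
t=9: arr=1 -> substrate=0 bound=3 product=9
t=10: arr=2 -> substrate=0 bound=3 product=11

Answer: 2 2 2 2 2 2 3 3 2 3 3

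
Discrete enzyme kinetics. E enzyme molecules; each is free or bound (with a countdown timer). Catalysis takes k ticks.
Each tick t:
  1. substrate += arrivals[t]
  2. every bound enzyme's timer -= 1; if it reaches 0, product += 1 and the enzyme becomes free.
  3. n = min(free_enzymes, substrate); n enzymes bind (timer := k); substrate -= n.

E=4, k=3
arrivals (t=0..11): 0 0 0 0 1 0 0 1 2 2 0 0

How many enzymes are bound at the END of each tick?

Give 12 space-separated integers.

t=0: arr=0 -> substrate=0 bound=0 product=0
t=1: arr=0 -> substrate=0 bound=0 product=0
t=2: arr=0 -> substrate=0 bound=0 product=0
t=3: arr=0 -> substrate=0 bound=0 product=0
t=4: arr=1 -> substrate=0 bound=1 product=0
t=5: arr=0 -> substrate=0 bound=1 product=0
t=6: arr=0 -> substrate=0 bound=1 product=0
t=7: arr=1 -> substrate=0 bound=1 product=1
t=8: arr=2 -> substrate=0 bound=3 product=1
t=9: arr=2 -> substrate=1 bound=4 product=1
t=10: arr=0 -> substrate=0 bound=4 product=2
t=11: arr=0 -> substrate=0 bound=2 product=4

Answer: 0 0 0 0 1 1 1 1 3 4 4 2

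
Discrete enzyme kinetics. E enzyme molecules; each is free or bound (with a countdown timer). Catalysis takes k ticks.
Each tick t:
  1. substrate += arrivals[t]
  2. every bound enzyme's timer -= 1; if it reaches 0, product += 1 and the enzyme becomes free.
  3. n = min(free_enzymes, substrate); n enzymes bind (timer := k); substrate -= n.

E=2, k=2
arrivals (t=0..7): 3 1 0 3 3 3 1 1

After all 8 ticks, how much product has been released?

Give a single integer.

t=0: arr=3 -> substrate=1 bound=2 product=0
t=1: arr=1 -> substrate=2 bound=2 product=0
t=2: arr=0 -> substrate=0 bound=2 product=2
t=3: arr=3 -> substrate=3 bound=2 product=2
t=4: arr=3 -> substrate=4 bound=2 product=4
t=5: arr=3 -> substrate=7 bound=2 product=4
t=6: arr=1 -> substrate=6 bound=2 product=6
t=7: arr=1 -> substrate=7 bound=2 product=6

Answer: 6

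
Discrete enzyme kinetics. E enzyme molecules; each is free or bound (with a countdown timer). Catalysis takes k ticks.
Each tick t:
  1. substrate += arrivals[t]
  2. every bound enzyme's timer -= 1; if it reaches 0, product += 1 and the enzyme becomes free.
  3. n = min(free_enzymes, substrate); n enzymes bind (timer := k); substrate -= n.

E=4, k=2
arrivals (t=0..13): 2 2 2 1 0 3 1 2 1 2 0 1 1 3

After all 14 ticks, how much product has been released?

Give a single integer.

t=0: arr=2 -> substrate=0 bound=2 product=0
t=1: arr=2 -> substrate=0 bound=4 product=0
t=2: arr=2 -> substrate=0 bound=4 product=2
t=3: arr=1 -> substrate=0 bound=3 product=4
t=4: arr=0 -> substrate=0 bound=1 product=6
t=5: arr=3 -> substrate=0 bound=3 product=7
t=6: arr=1 -> substrate=0 bound=4 product=7
t=7: arr=2 -> substrate=0 bound=3 product=10
t=8: arr=1 -> substrate=0 bound=3 product=11
t=9: arr=2 -> substrate=0 bound=3 product=13
t=10: arr=0 -> substrate=0 bound=2 product=14
t=11: arr=1 -> substrate=0 bound=1 product=16
t=12: arr=1 -> substrate=0 bound=2 product=16
t=13: arr=3 -> substrate=0 bound=4 product=17

Answer: 17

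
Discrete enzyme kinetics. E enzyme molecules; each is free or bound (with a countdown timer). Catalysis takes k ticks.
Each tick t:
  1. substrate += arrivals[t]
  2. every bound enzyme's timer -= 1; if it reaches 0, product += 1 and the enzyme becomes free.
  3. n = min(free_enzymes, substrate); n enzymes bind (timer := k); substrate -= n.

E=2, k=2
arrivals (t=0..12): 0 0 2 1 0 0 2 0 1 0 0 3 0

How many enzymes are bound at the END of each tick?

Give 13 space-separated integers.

t=0: arr=0 -> substrate=0 bound=0 product=0
t=1: arr=0 -> substrate=0 bound=0 product=0
t=2: arr=2 -> substrate=0 bound=2 product=0
t=3: arr=1 -> substrate=1 bound=2 product=0
t=4: arr=0 -> substrate=0 bound=1 product=2
t=5: arr=0 -> substrate=0 bound=1 product=2
t=6: arr=2 -> substrate=0 bound=2 product=3
t=7: arr=0 -> substrate=0 bound=2 product=3
t=8: arr=1 -> substrate=0 bound=1 product=5
t=9: arr=0 -> substrate=0 bound=1 product=5
t=10: arr=0 -> substrate=0 bound=0 product=6
t=11: arr=3 -> substrate=1 bound=2 product=6
t=12: arr=0 -> substrate=1 bound=2 product=6

Answer: 0 0 2 2 1 1 2 2 1 1 0 2 2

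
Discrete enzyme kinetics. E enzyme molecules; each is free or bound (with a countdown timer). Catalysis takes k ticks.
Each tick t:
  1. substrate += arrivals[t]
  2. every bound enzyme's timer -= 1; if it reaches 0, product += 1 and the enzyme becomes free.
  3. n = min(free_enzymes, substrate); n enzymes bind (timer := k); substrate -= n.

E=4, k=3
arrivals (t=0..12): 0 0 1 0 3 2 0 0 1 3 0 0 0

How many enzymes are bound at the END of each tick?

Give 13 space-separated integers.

t=0: arr=0 -> substrate=0 bound=0 product=0
t=1: arr=0 -> substrate=0 bound=0 product=0
t=2: arr=1 -> substrate=0 bound=1 product=0
t=3: arr=0 -> substrate=0 bound=1 product=0
t=4: arr=3 -> substrate=0 bound=4 product=0
t=5: arr=2 -> substrate=1 bound=4 product=1
t=6: arr=0 -> substrate=1 bound=4 product=1
t=7: arr=0 -> substrate=0 bound=2 product=4
t=8: arr=1 -> substrate=0 bound=2 product=5
t=9: arr=3 -> substrate=1 bound=4 product=5
t=10: arr=0 -> substrate=0 bound=4 product=6
t=11: arr=0 -> substrate=0 bound=3 product=7
t=12: arr=0 -> substrate=0 bound=1 product=9

Answer: 0 0 1 1 4 4 4 2 2 4 4 3 1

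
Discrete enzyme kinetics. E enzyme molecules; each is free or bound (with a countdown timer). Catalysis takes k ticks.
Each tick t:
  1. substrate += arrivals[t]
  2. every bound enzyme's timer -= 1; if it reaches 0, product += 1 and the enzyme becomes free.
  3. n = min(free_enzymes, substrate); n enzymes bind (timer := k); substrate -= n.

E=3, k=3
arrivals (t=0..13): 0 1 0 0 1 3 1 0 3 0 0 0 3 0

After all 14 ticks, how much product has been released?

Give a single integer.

Answer: 8

Derivation:
t=0: arr=0 -> substrate=0 bound=0 product=0
t=1: arr=1 -> substrate=0 bound=1 product=0
t=2: arr=0 -> substrate=0 bound=1 product=0
t=3: arr=0 -> substrate=0 bound=1 product=0
t=4: arr=1 -> substrate=0 bound=1 product=1
t=5: arr=3 -> substrate=1 bound=3 product=1
t=6: arr=1 -> substrate=2 bound=3 product=1
t=7: arr=0 -> substrate=1 bound=3 product=2
t=8: arr=3 -> substrate=2 bound=3 product=4
t=9: arr=0 -> substrate=2 bound=3 product=4
t=10: arr=0 -> substrate=1 bound=3 product=5
t=11: arr=0 -> substrate=0 bound=2 product=7
t=12: arr=3 -> substrate=2 bound=3 product=7
t=13: arr=0 -> substrate=1 bound=3 product=8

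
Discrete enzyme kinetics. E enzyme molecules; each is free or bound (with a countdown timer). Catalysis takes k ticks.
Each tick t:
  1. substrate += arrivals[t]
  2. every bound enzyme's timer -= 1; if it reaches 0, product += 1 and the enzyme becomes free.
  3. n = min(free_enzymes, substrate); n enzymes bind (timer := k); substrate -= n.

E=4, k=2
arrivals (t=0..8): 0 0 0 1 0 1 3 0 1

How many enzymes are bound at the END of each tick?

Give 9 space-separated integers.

t=0: arr=0 -> substrate=0 bound=0 product=0
t=1: arr=0 -> substrate=0 bound=0 product=0
t=2: arr=0 -> substrate=0 bound=0 product=0
t=3: arr=1 -> substrate=0 bound=1 product=0
t=4: arr=0 -> substrate=0 bound=1 product=0
t=5: arr=1 -> substrate=0 bound=1 product=1
t=6: arr=3 -> substrate=0 bound=4 product=1
t=7: arr=0 -> substrate=0 bound=3 product=2
t=8: arr=1 -> substrate=0 bound=1 product=5

Answer: 0 0 0 1 1 1 4 3 1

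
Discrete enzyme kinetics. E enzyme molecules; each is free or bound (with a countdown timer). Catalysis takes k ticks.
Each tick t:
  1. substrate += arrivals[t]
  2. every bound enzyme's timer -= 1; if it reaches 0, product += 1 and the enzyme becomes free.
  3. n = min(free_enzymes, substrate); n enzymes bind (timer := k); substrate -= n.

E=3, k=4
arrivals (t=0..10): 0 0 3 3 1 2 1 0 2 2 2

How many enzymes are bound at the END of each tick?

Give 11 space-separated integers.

t=0: arr=0 -> substrate=0 bound=0 product=0
t=1: arr=0 -> substrate=0 bound=0 product=0
t=2: arr=3 -> substrate=0 bound=3 product=0
t=3: arr=3 -> substrate=3 bound=3 product=0
t=4: arr=1 -> substrate=4 bound=3 product=0
t=5: arr=2 -> substrate=6 bound=3 product=0
t=6: arr=1 -> substrate=4 bound=3 product=3
t=7: arr=0 -> substrate=4 bound=3 product=3
t=8: arr=2 -> substrate=6 bound=3 product=3
t=9: arr=2 -> substrate=8 bound=3 product=3
t=10: arr=2 -> substrate=7 bound=3 product=6

Answer: 0 0 3 3 3 3 3 3 3 3 3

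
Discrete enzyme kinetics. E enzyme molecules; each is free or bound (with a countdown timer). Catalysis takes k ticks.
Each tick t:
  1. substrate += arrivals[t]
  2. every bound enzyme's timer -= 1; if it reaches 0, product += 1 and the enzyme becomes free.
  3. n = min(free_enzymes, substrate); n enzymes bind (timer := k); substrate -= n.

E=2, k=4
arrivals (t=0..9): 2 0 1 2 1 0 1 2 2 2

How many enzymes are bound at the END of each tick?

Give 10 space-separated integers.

Answer: 2 2 2 2 2 2 2 2 2 2

Derivation:
t=0: arr=2 -> substrate=0 bound=2 product=0
t=1: arr=0 -> substrate=0 bound=2 product=0
t=2: arr=1 -> substrate=1 bound=2 product=0
t=3: arr=2 -> substrate=3 bound=2 product=0
t=4: arr=1 -> substrate=2 bound=2 product=2
t=5: arr=0 -> substrate=2 bound=2 product=2
t=6: arr=1 -> substrate=3 bound=2 product=2
t=7: arr=2 -> substrate=5 bound=2 product=2
t=8: arr=2 -> substrate=5 bound=2 product=4
t=9: arr=2 -> substrate=7 bound=2 product=4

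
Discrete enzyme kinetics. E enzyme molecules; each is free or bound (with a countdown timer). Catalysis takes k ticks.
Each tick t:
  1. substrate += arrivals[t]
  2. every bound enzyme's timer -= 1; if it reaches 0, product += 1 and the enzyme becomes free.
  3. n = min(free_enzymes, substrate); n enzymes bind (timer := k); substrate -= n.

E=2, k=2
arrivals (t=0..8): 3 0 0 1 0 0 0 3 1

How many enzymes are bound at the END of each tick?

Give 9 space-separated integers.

Answer: 2 2 1 2 1 0 0 2 2

Derivation:
t=0: arr=3 -> substrate=1 bound=2 product=0
t=1: arr=0 -> substrate=1 bound=2 product=0
t=2: arr=0 -> substrate=0 bound=1 product=2
t=3: arr=1 -> substrate=0 bound=2 product=2
t=4: arr=0 -> substrate=0 bound=1 product=3
t=5: arr=0 -> substrate=0 bound=0 product=4
t=6: arr=0 -> substrate=0 bound=0 product=4
t=7: arr=3 -> substrate=1 bound=2 product=4
t=8: arr=1 -> substrate=2 bound=2 product=4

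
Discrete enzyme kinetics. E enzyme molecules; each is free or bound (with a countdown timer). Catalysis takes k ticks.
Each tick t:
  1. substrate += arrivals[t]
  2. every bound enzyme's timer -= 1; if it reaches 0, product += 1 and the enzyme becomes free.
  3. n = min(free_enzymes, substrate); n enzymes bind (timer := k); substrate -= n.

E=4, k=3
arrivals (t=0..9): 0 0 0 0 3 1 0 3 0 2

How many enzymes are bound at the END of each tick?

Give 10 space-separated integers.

t=0: arr=0 -> substrate=0 bound=0 product=0
t=1: arr=0 -> substrate=0 bound=0 product=0
t=2: arr=0 -> substrate=0 bound=0 product=0
t=3: arr=0 -> substrate=0 bound=0 product=0
t=4: arr=3 -> substrate=0 bound=3 product=0
t=5: arr=1 -> substrate=0 bound=4 product=0
t=6: arr=0 -> substrate=0 bound=4 product=0
t=7: arr=3 -> substrate=0 bound=4 product=3
t=8: arr=0 -> substrate=0 bound=3 product=4
t=9: arr=2 -> substrate=1 bound=4 product=4

Answer: 0 0 0 0 3 4 4 4 3 4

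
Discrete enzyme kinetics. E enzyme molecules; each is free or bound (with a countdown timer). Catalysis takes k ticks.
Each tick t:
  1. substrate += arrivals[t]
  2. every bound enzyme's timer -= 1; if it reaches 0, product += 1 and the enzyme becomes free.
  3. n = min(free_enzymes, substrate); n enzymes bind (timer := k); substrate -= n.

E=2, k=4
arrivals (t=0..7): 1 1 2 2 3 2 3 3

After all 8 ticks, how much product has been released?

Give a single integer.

t=0: arr=1 -> substrate=0 bound=1 product=0
t=1: arr=1 -> substrate=0 bound=2 product=0
t=2: arr=2 -> substrate=2 bound=2 product=0
t=3: arr=2 -> substrate=4 bound=2 product=0
t=4: arr=3 -> substrate=6 bound=2 product=1
t=5: arr=2 -> substrate=7 bound=2 product=2
t=6: arr=3 -> substrate=10 bound=2 product=2
t=7: arr=3 -> substrate=13 bound=2 product=2

Answer: 2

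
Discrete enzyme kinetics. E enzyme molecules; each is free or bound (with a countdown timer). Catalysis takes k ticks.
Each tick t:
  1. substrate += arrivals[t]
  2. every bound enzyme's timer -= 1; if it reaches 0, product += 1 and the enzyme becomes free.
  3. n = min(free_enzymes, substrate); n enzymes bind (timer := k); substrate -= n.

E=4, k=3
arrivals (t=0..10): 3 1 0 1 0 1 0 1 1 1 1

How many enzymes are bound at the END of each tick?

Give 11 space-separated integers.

t=0: arr=3 -> substrate=0 bound=3 product=0
t=1: arr=1 -> substrate=0 bound=4 product=0
t=2: arr=0 -> substrate=0 bound=4 product=0
t=3: arr=1 -> substrate=0 bound=2 product=3
t=4: arr=0 -> substrate=0 bound=1 product=4
t=5: arr=1 -> substrate=0 bound=2 product=4
t=6: arr=0 -> substrate=0 bound=1 product=5
t=7: arr=1 -> substrate=0 bound=2 product=5
t=8: arr=1 -> substrate=0 bound=2 product=6
t=9: arr=1 -> substrate=0 bound=3 product=6
t=10: arr=1 -> substrate=0 bound=3 product=7

Answer: 3 4 4 2 1 2 1 2 2 3 3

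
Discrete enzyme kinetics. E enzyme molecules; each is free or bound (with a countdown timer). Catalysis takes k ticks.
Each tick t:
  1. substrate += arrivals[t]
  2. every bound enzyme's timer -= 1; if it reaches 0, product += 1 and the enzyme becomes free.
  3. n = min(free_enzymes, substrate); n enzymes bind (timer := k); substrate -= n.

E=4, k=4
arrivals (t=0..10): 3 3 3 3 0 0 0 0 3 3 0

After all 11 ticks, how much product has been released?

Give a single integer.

t=0: arr=3 -> substrate=0 bound=3 product=0
t=1: arr=3 -> substrate=2 bound=4 product=0
t=2: arr=3 -> substrate=5 bound=4 product=0
t=3: arr=3 -> substrate=8 bound=4 product=0
t=4: arr=0 -> substrate=5 bound=4 product=3
t=5: arr=0 -> substrate=4 bound=4 product=4
t=6: arr=0 -> substrate=4 bound=4 product=4
t=7: arr=0 -> substrate=4 bound=4 product=4
t=8: arr=3 -> substrate=4 bound=4 product=7
t=9: arr=3 -> substrate=6 bound=4 product=8
t=10: arr=0 -> substrate=6 bound=4 product=8

Answer: 8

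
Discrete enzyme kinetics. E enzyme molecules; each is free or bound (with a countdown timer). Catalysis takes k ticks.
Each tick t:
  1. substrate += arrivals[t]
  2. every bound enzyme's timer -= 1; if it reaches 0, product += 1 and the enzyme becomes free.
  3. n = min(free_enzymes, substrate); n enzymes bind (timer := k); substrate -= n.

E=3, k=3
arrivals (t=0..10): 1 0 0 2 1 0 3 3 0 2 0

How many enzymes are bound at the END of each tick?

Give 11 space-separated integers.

t=0: arr=1 -> substrate=0 bound=1 product=0
t=1: arr=0 -> substrate=0 bound=1 product=0
t=2: arr=0 -> substrate=0 bound=1 product=0
t=3: arr=2 -> substrate=0 bound=2 product=1
t=4: arr=1 -> substrate=0 bound=3 product=1
t=5: arr=0 -> substrate=0 bound=3 product=1
t=6: arr=3 -> substrate=1 bound=3 product=3
t=7: arr=3 -> substrate=3 bound=3 product=4
t=8: arr=0 -> substrate=3 bound=3 product=4
t=9: arr=2 -> substrate=3 bound=3 product=6
t=10: arr=0 -> substrate=2 bound=3 product=7

Answer: 1 1 1 2 3 3 3 3 3 3 3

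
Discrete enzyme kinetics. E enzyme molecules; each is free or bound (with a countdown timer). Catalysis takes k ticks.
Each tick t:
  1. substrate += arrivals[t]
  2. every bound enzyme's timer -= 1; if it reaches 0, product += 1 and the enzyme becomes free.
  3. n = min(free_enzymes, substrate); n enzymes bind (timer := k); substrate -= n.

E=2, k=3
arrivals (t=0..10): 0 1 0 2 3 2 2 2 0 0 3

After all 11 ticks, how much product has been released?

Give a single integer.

Answer: 5

Derivation:
t=0: arr=0 -> substrate=0 bound=0 product=0
t=1: arr=1 -> substrate=0 bound=1 product=0
t=2: arr=0 -> substrate=0 bound=1 product=0
t=3: arr=2 -> substrate=1 bound=2 product=0
t=4: arr=3 -> substrate=3 bound=2 product=1
t=5: arr=2 -> substrate=5 bound=2 product=1
t=6: arr=2 -> substrate=6 bound=2 product=2
t=7: arr=2 -> substrate=7 bound=2 product=3
t=8: arr=0 -> substrate=7 bound=2 product=3
t=9: arr=0 -> substrate=6 bound=2 product=4
t=10: arr=3 -> substrate=8 bound=2 product=5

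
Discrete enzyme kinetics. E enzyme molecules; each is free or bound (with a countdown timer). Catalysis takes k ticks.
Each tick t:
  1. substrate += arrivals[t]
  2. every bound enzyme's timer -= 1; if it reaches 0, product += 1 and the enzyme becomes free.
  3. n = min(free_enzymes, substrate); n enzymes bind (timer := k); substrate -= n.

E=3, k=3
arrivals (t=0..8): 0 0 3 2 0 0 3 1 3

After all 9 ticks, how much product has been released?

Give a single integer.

Answer: 5

Derivation:
t=0: arr=0 -> substrate=0 bound=0 product=0
t=1: arr=0 -> substrate=0 bound=0 product=0
t=2: arr=3 -> substrate=0 bound=3 product=0
t=3: arr=2 -> substrate=2 bound=3 product=0
t=4: arr=0 -> substrate=2 bound=3 product=0
t=5: arr=0 -> substrate=0 bound=2 product=3
t=6: arr=3 -> substrate=2 bound=3 product=3
t=7: arr=1 -> substrate=3 bound=3 product=3
t=8: arr=3 -> substrate=4 bound=3 product=5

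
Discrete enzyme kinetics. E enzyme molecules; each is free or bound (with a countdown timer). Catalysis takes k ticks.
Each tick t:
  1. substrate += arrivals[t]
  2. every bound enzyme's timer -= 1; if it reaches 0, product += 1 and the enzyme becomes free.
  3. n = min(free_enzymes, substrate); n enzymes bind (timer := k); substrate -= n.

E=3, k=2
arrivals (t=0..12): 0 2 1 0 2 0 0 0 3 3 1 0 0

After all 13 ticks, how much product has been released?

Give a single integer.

t=0: arr=0 -> substrate=0 bound=0 product=0
t=1: arr=2 -> substrate=0 bound=2 product=0
t=2: arr=1 -> substrate=0 bound=3 product=0
t=3: arr=0 -> substrate=0 bound=1 product=2
t=4: arr=2 -> substrate=0 bound=2 product=3
t=5: arr=0 -> substrate=0 bound=2 product=3
t=6: arr=0 -> substrate=0 bound=0 product=5
t=7: arr=0 -> substrate=0 bound=0 product=5
t=8: arr=3 -> substrate=0 bound=3 product=5
t=9: arr=3 -> substrate=3 bound=3 product=5
t=10: arr=1 -> substrate=1 bound=3 product=8
t=11: arr=0 -> substrate=1 bound=3 product=8
t=12: arr=0 -> substrate=0 bound=1 product=11

Answer: 11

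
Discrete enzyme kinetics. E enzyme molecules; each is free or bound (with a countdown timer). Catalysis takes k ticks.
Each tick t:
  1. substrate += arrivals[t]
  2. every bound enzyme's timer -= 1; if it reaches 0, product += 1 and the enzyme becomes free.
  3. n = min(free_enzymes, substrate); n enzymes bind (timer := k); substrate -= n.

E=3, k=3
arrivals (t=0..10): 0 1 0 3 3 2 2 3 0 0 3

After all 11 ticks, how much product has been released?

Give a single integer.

t=0: arr=0 -> substrate=0 bound=0 product=0
t=1: arr=1 -> substrate=0 bound=1 product=0
t=2: arr=0 -> substrate=0 bound=1 product=0
t=3: arr=3 -> substrate=1 bound=3 product=0
t=4: arr=3 -> substrate=3 bound=3 product=1
t=5: arr=2 -> substrate=5 bound=3 product=1
t=6: arr=2 -> substrate=5 bound=3 product=3
t=7: arr=3 -> substrate=7 bound=3 product=4
t=8: arr=0 -> substrate=7 bound=3 product=4
t=9: arr=0 -> substrate=5 bound=3 product=6
t=10: arr=3 -> substrate=7 bound=3 product=7

Answer: 7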